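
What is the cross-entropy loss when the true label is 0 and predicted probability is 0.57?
L = 0.844

L = -0·log(0.57) - 1·log(0.43) = -log(0.43) = 0.844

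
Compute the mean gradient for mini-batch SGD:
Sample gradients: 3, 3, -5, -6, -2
Average gradient = -1.4

Average = (1/5)(3 + 3 + -5 + -6 + -2) = -7/5 = -1.4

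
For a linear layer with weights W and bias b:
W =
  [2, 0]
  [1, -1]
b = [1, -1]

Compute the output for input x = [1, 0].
y = [3, 0]

Wx = [2×1 + 0×0, 1×1 + -1×0]
   = [2, 1]
y = Wx + b = [2 + 1, 1 + -1] = [3, 0]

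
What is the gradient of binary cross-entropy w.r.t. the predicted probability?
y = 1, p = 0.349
∂L/∂p = -2.865

∂L/∂p = -y/p + (1-y)/(1-p) = -1/0.349 + 0 = -2.865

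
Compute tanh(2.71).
0.9912

tanh(2.71) = (e^(2.71) - e^(-2.71))/(e^(2.71) + e^(-2.71)) = 0.9912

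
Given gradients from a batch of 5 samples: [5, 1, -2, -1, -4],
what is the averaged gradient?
Average gradient = -0.2

Average = (1/5)(5 + 1 + -2 + -1 + -4) = -1/5 = -0.2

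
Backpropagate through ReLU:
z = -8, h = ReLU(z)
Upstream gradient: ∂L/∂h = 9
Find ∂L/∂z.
∂L/∂z = 0

h = ReLU(-8) = 0
Since z < 0: ∂h/∂z = 0
∂L/∂z = ∂L/∂h · ∂h/∂z = 9 × 0 = 0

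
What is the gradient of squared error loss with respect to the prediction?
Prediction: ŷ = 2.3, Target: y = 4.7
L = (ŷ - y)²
∂L/∂ŷ = -4.8

∂L/∂ŷ = 2(ŷ - y) = 2(2.3 - 4.7) = 2(-2.4) = -4.8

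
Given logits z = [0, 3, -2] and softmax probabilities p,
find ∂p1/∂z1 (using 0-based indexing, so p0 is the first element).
∂p1/∂z1 = 0.05064

p = softmax(z) = [0.04712, 0.9465, 0.006377]
p1 = 0.9465

∂p1/∂z1 = p1(1 - p1) = 0.9465 × (1 - 0.9465) = 0.05064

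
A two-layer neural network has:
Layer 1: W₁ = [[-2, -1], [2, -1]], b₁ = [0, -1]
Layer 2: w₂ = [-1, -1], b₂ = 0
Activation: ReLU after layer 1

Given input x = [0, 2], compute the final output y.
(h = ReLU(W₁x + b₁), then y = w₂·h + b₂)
y = 0

Layer 1 pre-activation: z₁ = [-2, -3]
After ReLU: h = [0, 0]
Layer 2 output: y = -1×0 + -1×0 + 0 = 0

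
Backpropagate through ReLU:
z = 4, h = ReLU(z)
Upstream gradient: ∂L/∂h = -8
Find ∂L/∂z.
∂L/∂z = -8

h = ReLU(4) = 4
Since z > 0: ∂h/∂z = 1
∂L/∂z = ∂L/∂h · ∂h/∂z = -8 × 1 = -8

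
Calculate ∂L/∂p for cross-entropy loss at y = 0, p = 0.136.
∂L/∂p = 1.157

∂L/∂p = -y/p + (1-y)/(1-p) = 0 + 1/0.864 = 1.157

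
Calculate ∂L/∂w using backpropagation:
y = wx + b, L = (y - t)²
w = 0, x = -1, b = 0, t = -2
∂L/∂w = -4

y = wx + b = (0)(-1) + 0 = 0
∂L/∂y = 2(y - t) = 2(0 - -2) = 4
∂y/∂w = x = -1
∂L/∂w = ∂L/∂y · ∂y/∂w = 4 × -1 = -4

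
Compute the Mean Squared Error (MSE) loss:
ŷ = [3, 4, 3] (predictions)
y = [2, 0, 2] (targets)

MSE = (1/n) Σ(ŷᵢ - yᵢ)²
MSE = 6

MSE = (1/3)((3-2)² + (4-0)² + (3-2)²) = (1/3)(1 + 16 + 1) = 6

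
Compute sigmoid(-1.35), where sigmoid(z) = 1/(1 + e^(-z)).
0.2059

sigmoid(-1.35) = 1/(1 + e^(1.35)) = 1/(1 + 3.857) = 0.2059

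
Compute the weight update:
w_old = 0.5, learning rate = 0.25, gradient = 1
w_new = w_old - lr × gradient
w_new = 0.25

w_new = w - η·∂L/∂w = 0.5 - 0.25×(1) = 0.5 - (0.25) = 0.25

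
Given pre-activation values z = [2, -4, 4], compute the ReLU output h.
h = [2, 0, 4]

ReLU applied element-wise: max(0,2)=2, max(0,-4)=0, max(0,4)=4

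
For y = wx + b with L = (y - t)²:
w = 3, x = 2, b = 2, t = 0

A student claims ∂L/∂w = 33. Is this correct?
Incorrect

y = (3)(2) + 2 = 8
∂L/∂y = 2(y - t) = 2(8 - 0) = 16
∂y/∂w = x = 2
∂L/∂w = 16 × 2 = 32

Claimed value: 33
Incorrect: The correct gradient is 32.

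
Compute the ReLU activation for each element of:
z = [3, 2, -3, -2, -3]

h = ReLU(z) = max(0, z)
h = [3, 2, 0, 0, 0]

ReLU applied element-wise: max(0,3)=3, max(0,2)=2, max(0,-3)=0, max(0,-2)=0, max(0,-3)=0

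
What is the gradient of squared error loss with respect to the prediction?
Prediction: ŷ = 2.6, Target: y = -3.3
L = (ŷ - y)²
∂L/∂ŷ = 11.8

∂L/∂ŷ = 2(ŷ - y) = 2(2.6 - -3.3) = 2(5.9) = 11.8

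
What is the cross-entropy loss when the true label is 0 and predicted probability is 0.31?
L = 0.3711

L = -0·log(0.31) - 1·log(0.69) = -log(0.69) = 0.3711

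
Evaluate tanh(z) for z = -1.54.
-0.9121

tanh(-1.54) = (e^(-1.54) - e^(1.54))/(e^(-1.54) + e^(1.54)) = -0.9121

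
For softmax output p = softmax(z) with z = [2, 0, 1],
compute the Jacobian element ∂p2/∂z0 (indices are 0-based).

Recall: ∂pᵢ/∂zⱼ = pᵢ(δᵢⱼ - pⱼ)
∂p2/∂z0 = -0.1628

p = softmax(z) = [0.6652, 0.09003, 0.2447]
p2 = 0.2447, p0 = 0.6652

∂p2/∂z0 = -p2 × p0 = -0.2447 × 0.6652 = -0.1628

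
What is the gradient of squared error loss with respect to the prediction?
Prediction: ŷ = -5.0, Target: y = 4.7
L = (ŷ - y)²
∂L/∂ŷ = -19.4

∂L/∂ŷ = 2(ŷ - y) = 2(-5.0 - 4.7) = 2(-9.7) = -19.4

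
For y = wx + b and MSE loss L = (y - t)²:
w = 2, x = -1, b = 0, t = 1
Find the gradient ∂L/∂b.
∂L/∂b = -6

y = wx + b = (2)(-1) + 0 = -2
∂L/∂y = 2(y - t) = 2(-2 - 1) = -6
∂y/∂b = 1
∂L/∂b = ∂L/∂y · ∂y/∂b = -6 × 1 = -6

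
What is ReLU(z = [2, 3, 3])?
h = [2, 3, 3]

ReLU applied element-wise: max(0,2)=2, max(0,3)=3, max(0,3)=3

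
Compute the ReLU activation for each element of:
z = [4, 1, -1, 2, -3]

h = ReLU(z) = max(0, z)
h = [4, 1, 0, 2, 0]

ReLU applied element-wise: max(0,4)=4, max(0,1)=1, max(0,-1)=0, max(0,2)=2, max(0,-3)=0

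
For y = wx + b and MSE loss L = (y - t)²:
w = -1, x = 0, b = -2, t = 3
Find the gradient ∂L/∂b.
∂L/∂b = -10

y = wx + b = (-1)(0) + -2 = -2
∂L/∂y = 2(y - t) = 2(-2 - 3) = -10
∂y/∂b = 1
∂L/∂b = ∂L/∂y · ∂y/∂b = -10 × 1 = -10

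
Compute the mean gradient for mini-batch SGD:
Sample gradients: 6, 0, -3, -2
Average gradient = 0.25

Average = (1/4)(6 + 0 + -3 + -2) = 1/4 = 0.25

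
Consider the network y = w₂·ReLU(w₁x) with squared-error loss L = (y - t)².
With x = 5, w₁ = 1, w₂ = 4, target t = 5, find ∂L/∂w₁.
∂L/∂w₁ = 600

Forward pass:
z = w₁x = 1×5 = 5
h = ReLU(5) = 5
y = w₂h = 4×5 = 20

Backward pass:
∂L/∂y = 2(y - t) = 2(20 - 5) = 30
∂y/∂h = w₂ = 4
∂h/∂z = 1 (ReLU derivative)
∂z/∂w₁ = x = 5

∂L/∂w₁ = 30 × 4 × 1 × 5 = 600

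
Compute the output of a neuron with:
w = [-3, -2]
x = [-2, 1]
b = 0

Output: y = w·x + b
y = 4

y = (-3)(-2) + (-2)(1) + 0 = 4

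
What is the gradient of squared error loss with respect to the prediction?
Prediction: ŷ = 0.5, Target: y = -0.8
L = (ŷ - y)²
∂L/∂ŷ = 2.6

∂L/∂ŷ = 2(ŷ - y) = 2(0.5 - -0.8) = 2(1.3) = 2.6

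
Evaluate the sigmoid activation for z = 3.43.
0.9686

sigmoid(3.43) = 1/(1 + e^(-3.43)) = 1/(1 + 0.03239) = 0.9686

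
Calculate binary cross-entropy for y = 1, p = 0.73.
L = 0.3147

L = -1·log(0.73) - 0·log(0.27) = -log(0.73) = 0.3147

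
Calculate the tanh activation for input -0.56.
-0.508

tanh(-0.56) = (e^(-0.56) - e^(0.56))/(e^(-0.56) + e^(0.56)) = -0.508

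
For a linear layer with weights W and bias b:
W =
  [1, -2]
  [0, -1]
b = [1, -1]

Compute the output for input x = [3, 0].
y = [4, -1]

Wx = [1×3 + -2×0, 0×3 + -1×0]
   = [3, 0]
y = Wx + b = [3 + 1, 0 + -1] = [4, -1]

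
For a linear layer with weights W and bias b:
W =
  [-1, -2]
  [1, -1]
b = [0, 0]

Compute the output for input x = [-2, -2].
y = [6, 0]

Wx = [-1×-2 + -2×-2, 1×-2 + -1×-2]
   = [6, 0]
y = Wx + b = [6 + 0, 0 + 0] = [6, 0]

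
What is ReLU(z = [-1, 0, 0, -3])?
h = [0, 0, 0, 0]

ReLU applied element-wise: max(0,-1)=0, max(0,0)=0, max(0,0)=0, max(0,-3)=0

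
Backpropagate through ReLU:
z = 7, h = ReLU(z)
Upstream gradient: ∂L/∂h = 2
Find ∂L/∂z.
∂L/∂z = 2

h = ReLU(7) = 7
Since z > 0: ∂h/∂z = 1
∂L/∂z = ∂L/∂h · ∂h/∂z = 2 × 1 = 2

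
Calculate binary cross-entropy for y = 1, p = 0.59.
L = 0.5276

L = -1·log(0.59) - 0·log(0.41) = -log(0.59) = 0.5276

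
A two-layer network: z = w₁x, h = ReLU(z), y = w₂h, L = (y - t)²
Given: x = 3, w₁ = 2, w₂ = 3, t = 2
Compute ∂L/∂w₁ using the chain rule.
∂L/∂w₁ = 288

Forward pass:
z = w₁x = 2×3 = 6
h = ReLU(6) = 6
y = w₂h = 3×6 = 18

Backward pass:
∂L/∂y = 2(y - t) = 2(18 - 2) = 32
∂y/∂h = w₂ = 3
∂h/∂z = 1 (ReLU derivative)
∂z/∂w₁ = x = 3

∂L/∂w₁ = 32 × 3 × 1 × 3 = 288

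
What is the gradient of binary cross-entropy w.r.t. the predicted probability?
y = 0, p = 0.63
∂L/∂p = 2.703

∂L/∂p = -y/p + (1-y)/(1-p) = 0 + 1/0.37 = 2.703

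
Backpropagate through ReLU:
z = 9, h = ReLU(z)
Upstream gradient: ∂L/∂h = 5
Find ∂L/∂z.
∂L/∂z = 5

h = ReLU(9) = 9
Since z > 0: ∂h/∂z = 1
∂L/∂z = ∂L/∂h · ∂h/∂z = 5 × 1 = 5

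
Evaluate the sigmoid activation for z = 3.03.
0.9539

sigmoid(3.03) = 1/(1 + e^(-3.03)) = 1/(1 + 0.04832) = 0.9539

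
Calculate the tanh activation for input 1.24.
0.8455

tanh(1.24) = (e^(1.24) - e^(-1.24))/(e^(1.24) + e^(-1.24)) = 0.8455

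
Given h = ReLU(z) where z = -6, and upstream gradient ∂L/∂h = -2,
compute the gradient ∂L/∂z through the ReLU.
∂L/∂z = 0

h = ReLU(-6) = 0
Since z < 0: ∂h/∂z = 0
∂L/∂z = ∂L/∂h · ∂h/∂z = -2 × 0 = 0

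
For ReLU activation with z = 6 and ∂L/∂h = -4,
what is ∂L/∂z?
∂L/∂z = -4

h = ReLU(6) = 6
Since z > 0: ∂h/∂z = 1
∂L/∂z = ∂L/∂h · ∂h/∂z = -4 × 1 = -4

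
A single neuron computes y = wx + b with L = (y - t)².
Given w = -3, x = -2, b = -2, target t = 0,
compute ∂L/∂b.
∂L/∂b = 8

y = wx + b = (-3)(-2) + -2 = 4
∂L/∂y = 2(y - t) = 2(4 - 0) = 8
∂y/∂b = 1
∂L/∂b = ∂L/∂y · ∂y/∂b = 8 × 1 = 8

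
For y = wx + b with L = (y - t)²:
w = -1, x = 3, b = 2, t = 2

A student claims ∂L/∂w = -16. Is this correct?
Incorrect

y = (-1)(3) + 2 = -1
∂L/∂y = 2(y - t) = 2(-1 - 2) = -6
∂y/∂w = x = 3
∂L/∂w = -6 × 3 = -18

Claimed value: -16
Incorrect: The correct gradient is -18.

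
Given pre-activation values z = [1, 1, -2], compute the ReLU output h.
h = [1, 1, 0]

ReLU applied element-wise: max(0,1)=1, max(0,1)=1, max(0,-2)=0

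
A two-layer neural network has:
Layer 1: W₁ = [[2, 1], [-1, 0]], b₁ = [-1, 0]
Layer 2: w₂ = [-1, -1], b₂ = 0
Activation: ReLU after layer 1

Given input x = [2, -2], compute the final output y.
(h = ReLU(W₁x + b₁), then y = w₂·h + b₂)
y = -1

Layer 1 pre-activation: z₁ = [1, -2]
After ReLU: h = [1, 0]
Layer 2 output: y = -1×1 + -1×0 + 0 = -1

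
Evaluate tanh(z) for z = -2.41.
-0.984

tanh(-2.41) = (e^(-2.41) - e^(2.41))/(e^(-2.41) + e^(2.41)) = -0.984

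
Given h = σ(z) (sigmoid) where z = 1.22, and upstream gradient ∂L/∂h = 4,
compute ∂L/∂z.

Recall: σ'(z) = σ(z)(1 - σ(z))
∂L/∂z = 0.7039

σ(1.22) = 0.7721
σ'(1.22) = σ(1.22)(1 - σ(1.22)) = 0.7721 × 0.2279 = 0.176
∂L/∂z = ∂L/∂h · σ'(z) = 4 × 0.176 = 0.7039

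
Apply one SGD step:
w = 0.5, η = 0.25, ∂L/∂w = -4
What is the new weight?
w_new = 1.5

w_new = w - η·∂L/∂w = 0.5 - 0.25×(-4) = 0.5 - (-1) = 1.5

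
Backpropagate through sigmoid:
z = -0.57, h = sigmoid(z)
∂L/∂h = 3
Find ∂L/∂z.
∂L/∂z = 0.6922

σ(-0.57) = 0.3612
σ'(-0.57) = σ(-0.57)(1 - σ(-0.57)) = 0.3612 × 0.6388 = 0.2307
∂L/∂z = ∂L/∂h · σ'(z) = 3 × 0.2307 = 0.6922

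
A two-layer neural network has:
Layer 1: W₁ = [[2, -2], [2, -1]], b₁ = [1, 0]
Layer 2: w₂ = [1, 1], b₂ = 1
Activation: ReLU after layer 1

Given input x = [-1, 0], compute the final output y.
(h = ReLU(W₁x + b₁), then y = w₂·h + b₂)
y = 1

Layer 1 pre-activation: z₁ = [-1, -2]
After ReLU: h = [0, 0]
Layer 2 output: y = 1×0 + 1×0 + 1 = 1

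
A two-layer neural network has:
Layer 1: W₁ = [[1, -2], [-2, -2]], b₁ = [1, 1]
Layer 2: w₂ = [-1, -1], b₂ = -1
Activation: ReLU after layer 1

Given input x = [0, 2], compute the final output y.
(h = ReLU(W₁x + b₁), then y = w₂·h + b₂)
y = -1

Layer 1 pre-activation: z₁ = [-3, -3]
After ReLU: h = [0, 0]
Layer 2 output: y = -1×0 + -1×0 + -1 = -1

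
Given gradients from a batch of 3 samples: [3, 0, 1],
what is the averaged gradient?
Average gradient = 1.333

Average = (1/3)(3 + 0 + 1) = 4/3 = 1.333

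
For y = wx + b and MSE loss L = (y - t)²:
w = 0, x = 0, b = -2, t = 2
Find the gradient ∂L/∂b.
∂L/∂b = -8

y = wx + b = (0)(0) + -2 = -2
∂L/∂y = 2(y - t) = 2(-2 - 2) = -8
∂y/∂b = 1
∂L/∂b = ∂L/∂y · ∂y/∂b = -8 × 1 = -8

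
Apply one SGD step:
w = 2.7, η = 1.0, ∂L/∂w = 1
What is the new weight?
w_new = 1.7

w_new = w - η·∂L/∂w = 2.7 - 1.0×(1) = 2.7 - (1) = 1.7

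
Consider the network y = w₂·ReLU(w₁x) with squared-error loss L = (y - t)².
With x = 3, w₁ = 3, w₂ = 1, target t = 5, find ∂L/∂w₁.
∂L/∂w₁ = 24

Forward pass:
z = w₁x = 3×3 = 9
h = ReLU(9) = 9
y = w₂h = 1×9 = 9

Backward pass:
∂L/∂y = 2(y - t) = 2(9 - 5) = 8
∂y/∂h = w₂ = 1
∂h/∂z = 1 (ReLU derivative)
∂z/∂w₁ = x = 3

∂L/∂w₁ = 8 × 1 × 1 × 3 = 24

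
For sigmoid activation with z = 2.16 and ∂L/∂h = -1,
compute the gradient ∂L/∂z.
∂L/∂z = -0.09271

σ(2.16) = 0.8966
σ'(2.16) = σ(2.16)(1 - σ(2.16)) = 0.8966 × 0.1034 = 0.09271
∂L/∂z = ∂L/∂h · σ'(z) = -1 × 0.09271 = -0.09271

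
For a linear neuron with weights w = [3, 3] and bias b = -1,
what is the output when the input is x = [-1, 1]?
y = -1

y = (3)(-1) + (3)(1) + -1 = -1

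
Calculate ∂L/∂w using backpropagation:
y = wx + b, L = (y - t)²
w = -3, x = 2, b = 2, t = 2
∂L/∂w = -24

y = wx + b = (-3)(2) + 2 = -4
∂L/∂y = 2(y - t) = 2(-4 - 2) = -12
∂y/∂w = x = 2
∂L/∂w = ∂L/∂y · ∂y/∂w = -12 × 2 = -24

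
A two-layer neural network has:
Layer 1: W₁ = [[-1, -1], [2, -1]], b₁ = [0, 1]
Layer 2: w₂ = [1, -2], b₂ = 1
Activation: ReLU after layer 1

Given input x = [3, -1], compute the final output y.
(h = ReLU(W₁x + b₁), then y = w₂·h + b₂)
y = -15

Layer 1 pre-activation: z₁ = [-2, 8]
After ReLU: h = [0, 8]
Layer 2 output: y = 1×0 + -2×8 + 1 = -15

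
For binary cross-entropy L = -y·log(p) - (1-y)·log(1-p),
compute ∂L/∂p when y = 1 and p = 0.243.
∂L/∂p = -4.115

∂L/∂p = -y/p + (1-y)/(1-p) = -1/0.243 + 0 = -4.115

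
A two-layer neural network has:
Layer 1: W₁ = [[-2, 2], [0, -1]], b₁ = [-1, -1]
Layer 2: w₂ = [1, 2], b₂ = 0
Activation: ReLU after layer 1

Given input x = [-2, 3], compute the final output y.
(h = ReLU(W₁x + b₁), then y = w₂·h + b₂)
y = 9

Layer 1 pre-activation: z₁ = [9, -4]
After ReLU: h = [9, 0]
Layer 2 output: y = 1×9 + 2×0 + 0 = 9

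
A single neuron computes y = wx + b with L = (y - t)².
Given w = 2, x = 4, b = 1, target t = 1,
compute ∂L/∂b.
∂L/∂b = 16

y = wx + b = (2)(4) + 1 = 9
∂L/∂y = 2(y - t) = 2(9 - 1) = 16
∂y/∂b = 1
∂L/∂b = ∂L/∂y · ∂y/∂b = 16 × 1 = 16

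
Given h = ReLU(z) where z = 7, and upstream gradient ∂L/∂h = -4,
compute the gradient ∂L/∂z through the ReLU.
∂L/∂z = -4

h = ReLU(7) = 7
Since z > 0: ∂h/∂z = 1
∂L/∂z = ∂L/∂h · ∂h/∂z = -4 × 1 = -4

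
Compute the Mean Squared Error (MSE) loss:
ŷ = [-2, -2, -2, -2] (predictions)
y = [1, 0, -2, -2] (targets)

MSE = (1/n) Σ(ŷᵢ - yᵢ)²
MSE = 3.25

MSE = (1/4)((-2-1)² + (-2-0)² + (-2--2)² + (-2--2)²) = (1/4)(9 + 4 + 0 + 0) = 3.25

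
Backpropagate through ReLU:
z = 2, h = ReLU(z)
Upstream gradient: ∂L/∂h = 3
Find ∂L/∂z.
∂L/∂z = 3

h = ReLU(2) = 2
Since z > 0: ∂h/∂z = 1
∂L/∂z = ∂L/∂h · ∂h/∂z = 3 × 1 = 3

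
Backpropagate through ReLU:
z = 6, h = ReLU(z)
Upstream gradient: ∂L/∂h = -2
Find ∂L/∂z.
∂L/∂z = -2

h = ReLU(6) = 6
Since z > 0: ∂h/∂z = 1
∂L/∂z = ∂L/∂h · ∂h/∂z = -2 × 1 = -2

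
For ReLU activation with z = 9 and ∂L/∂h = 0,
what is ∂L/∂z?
∂L/∂z = 0

h = ReLU(9) = 9
Since z > 0: ∂h/∂z = 1
∂L/∂z = ∂L/∂h · ∂h/∂z = 0 × 1 = 0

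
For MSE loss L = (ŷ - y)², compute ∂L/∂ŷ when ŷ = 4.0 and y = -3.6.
∂L/∂ŷ = 15.2

∂L/∂ŷ = 2(ŷ - y) = 2(4.0 - -3.6) = 2(7.6) = 15.2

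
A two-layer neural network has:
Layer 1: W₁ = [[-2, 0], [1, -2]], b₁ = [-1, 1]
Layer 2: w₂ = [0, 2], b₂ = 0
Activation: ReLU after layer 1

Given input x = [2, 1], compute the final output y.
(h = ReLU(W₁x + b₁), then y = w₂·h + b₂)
y = 2

Layer 1 pre-activation: z₁ = [-5, 1]
After ReLU: h = [0, 1]
Layer 2 output: y = 0×0 + 2×1 + 0 = 2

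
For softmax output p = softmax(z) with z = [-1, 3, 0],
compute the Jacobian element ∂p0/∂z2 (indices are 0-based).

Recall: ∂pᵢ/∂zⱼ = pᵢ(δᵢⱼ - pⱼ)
∂p0/∂z2 = -0.0007993

p = softmax(z) = [0.01715, 0.9362, 0.04661]
p0 = 0.01715, p2 = 0.04661

∂p0/∂z2 = -p0 × p2 = -0.01715 × 0.04661 = -0.0007993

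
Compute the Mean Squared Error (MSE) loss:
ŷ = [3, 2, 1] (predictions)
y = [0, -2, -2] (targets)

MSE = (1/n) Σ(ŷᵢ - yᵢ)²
MSE = 11.33

MSE = (1/3)((3-0)² + (2--2)² + (1--2)²) = (1/3)(9 + 16 + 9) = 11.33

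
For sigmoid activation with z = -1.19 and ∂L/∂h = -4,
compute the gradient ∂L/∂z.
∂L/∂z = -0.7154

σ(-1.19) = 0.2333
σ'(-1.19) = σ(-1.19)(1 - σ(-1.19)) = 0.2333 × 0.7667 = 0.1788
∂L/∂z = ∂L/∂h · σ'(z) = -4 × 0.1788 = -0.7154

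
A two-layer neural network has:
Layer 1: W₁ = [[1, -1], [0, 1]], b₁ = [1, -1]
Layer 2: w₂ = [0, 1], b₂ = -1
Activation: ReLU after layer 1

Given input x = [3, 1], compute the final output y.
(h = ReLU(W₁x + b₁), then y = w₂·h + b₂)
y = -1

Layer 1 pre-activation: z₁ = [3, 0]
After ReLU: h = [3, 0]
Layer 2 output: y = 0×3 + 1×0 + -1 = -1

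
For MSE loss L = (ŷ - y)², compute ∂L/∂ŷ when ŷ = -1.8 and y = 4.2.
∂L/∂ŷ = -12.0

∂L/∂ŷ = 2(ŷ - y) = 2(-1.8 - 4.2) = 2(-6.0) = -12.0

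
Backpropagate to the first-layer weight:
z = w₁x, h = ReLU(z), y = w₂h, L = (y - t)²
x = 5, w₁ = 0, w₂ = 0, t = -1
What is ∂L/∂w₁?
∂L/∂w₁ = 0

Forward pass:
z = w₁x = 0×5 = 0
h = ReLU(0) = 0
y = w₂h = 0×0 = 0

Backward pass:
∂L/∂y = 2(y - t) = 2(0 - -1) = 2
∂y/∂h = w₂ = 0
∂h/∂z = 0 (ReLU derivative)
∂z/∂w₁ = x = 5

∂L/∂w₁ = 2 × 0 × 0 × 5 = 0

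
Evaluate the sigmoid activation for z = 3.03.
0.9539

sigmoid(3.03) = 1/(1 + e^(-3.03)) = 1/(1 + 0.04832) = 0.9539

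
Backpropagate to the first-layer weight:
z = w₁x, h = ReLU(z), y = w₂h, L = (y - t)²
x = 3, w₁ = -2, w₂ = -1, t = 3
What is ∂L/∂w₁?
∂L/∂w₁ = 0

Forward pass:
z = w₁x = -2×3 = -6
h = ReLU(-6) = 0
y = w₂h = -1×0 = 0

Backward pass:
∂L/∂y = 2(y - t) = 2(0 - 3) = -6
∂y/∂h = w₂ = -1
∂h/∂z = 0 (ReLU derivative)
∂z/∂w₁ = x = 3

∂L/∂w₁ = -6 × -1 × 0 × 3 = 0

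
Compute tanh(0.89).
0.7114

tanh(0.89) = (e^(0.89) - e^(-0.89))/(e^(0.89) + e^(-0.89)) = 0.7114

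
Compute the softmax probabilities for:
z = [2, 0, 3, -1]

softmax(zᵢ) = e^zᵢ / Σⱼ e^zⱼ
p = [0.2562, 0.0347, 0.6964, 0.0128]

exp(z) = [7.389, 1, 20.09, 0.3679]
Sum = 28.84
p = [0.2562, 0.0347, 0.6964, 0.0128]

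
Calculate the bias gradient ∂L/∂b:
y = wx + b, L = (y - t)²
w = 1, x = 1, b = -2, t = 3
∂L/∂b = -8

y = wx + b = (1)(1) + -2 = -1
∂L/∂y = 2(y - t) = 2(-1 - 3) = -8
∂y/∂b = 1
∂L/∂b = ∂L/∂y · ∂y/∂b = -8 × 1 = -8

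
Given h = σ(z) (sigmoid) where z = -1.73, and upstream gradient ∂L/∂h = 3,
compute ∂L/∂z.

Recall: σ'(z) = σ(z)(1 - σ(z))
∂L/∂z = 0.3837

σ(-1.73) = 0.1506
σ'(-1.73) = σ(-1.73)(1 - σ(-1.73)) = 0.1506 × 0.8494 = 0.1279
∂L/∂z = ∂L/∂h · σ'(z) = 3 × 0.1279 = 0.3837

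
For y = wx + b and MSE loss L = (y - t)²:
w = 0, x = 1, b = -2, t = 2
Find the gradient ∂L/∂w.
∂L/∂w = -8

y = wx + b = (0)(1) + -2 = -2
∂L/∂y = 2(y - t) = 2(-2 - 2) = -8
∂y/∂w = x = 1
∂L/∂w = ∂L/∂y · ∂y/∂w = -8 × 1 = -8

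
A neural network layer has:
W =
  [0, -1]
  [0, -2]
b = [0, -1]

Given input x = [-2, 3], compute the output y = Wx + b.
y = [-3, -7]

Wx = [0×-2 + -1×3, 0×-2 + -2×3]
   = [-3, -6]
y = Wx + b = [-3 + 0, -6 + -1] = [-3, -7]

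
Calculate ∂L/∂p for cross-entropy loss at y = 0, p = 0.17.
∂L/∂p = 1.205

∂L/∂p = -y/p + (1-y)/(1-p) = 0 + 1/0.83 = 1.205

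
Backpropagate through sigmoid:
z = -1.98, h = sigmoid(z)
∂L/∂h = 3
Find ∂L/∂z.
∂L/∂z = 0.3198

σ(-1.98) = 0.1213
σ'(-1.98) = σ(-1.98)(1 - σ(-1.98)) = 0.1213 × 0.8787 = 0.1066
∂L/∂z = ∂L/∂h · σ'(z) = 3 × 0.1066 = 0.3198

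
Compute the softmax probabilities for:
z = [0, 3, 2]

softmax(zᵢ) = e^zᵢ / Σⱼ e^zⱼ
p = [0.0351, 0.7054, 0.2595]

exp(z) = [1, 20.09, 7.389]
Sum = 28.47
p = [0.0351, 0.7054, 0.2595]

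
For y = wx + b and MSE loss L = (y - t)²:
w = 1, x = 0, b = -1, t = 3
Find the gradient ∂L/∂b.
∂L/∂b = -8

y = wx + b = (1)(0) + -1 = -1
∂L/∂y = 2(y - t) = 2(-1 - 3) = -8
∂y/∂b = 1
∂L/∂b = ∂L/∂y · ∂y/∂b = -8 × 1 = -8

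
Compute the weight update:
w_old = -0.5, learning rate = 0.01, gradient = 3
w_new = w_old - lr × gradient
w_new = -0.53

w_new = w - η·∂L/∂w = -0.5 - 0.01×(3) = -0.5 - (0.03) = -0.53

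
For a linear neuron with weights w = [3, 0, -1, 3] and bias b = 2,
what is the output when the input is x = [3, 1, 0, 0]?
y = 11

y = (3)(3) + (0)(1) + (-1)(0) + (3)(0) + 2 = 11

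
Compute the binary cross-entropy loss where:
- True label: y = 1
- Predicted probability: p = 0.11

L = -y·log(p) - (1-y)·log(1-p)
L = 2.207

L = -1·log(0.11) - 0·log(0.89) = -log(0.11) = 2.207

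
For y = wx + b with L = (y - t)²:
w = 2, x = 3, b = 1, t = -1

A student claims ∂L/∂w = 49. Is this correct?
Incorrect

y = (2)(3) + 1 = 7
∂L/∂y = 2(y - t) = 2(7 - -1) = 16
∂y/∂w = x = 3
∂L/∂w = 16 × 3 = 48

Claimed value: 49
Incorrect: The correct gradient is 48.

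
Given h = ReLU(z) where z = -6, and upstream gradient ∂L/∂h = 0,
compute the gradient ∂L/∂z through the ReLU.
∂L/∂z = 0

h = ReLU(-6) = 0
Since z < 0: ∂h/∂z = 0
∂L/∂z = ∂L/∂h · ∂h/∂z = 0 × 0 = 0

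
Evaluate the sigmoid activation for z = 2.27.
0.9064

sigmoid(2.27) = 1/(1 + e^(-2.27)) = 1/(1 + 0.1033) = 0.9064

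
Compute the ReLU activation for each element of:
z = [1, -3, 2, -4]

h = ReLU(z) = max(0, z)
h = [1, 0, 2, 0]

ReLU applied element-wise: max(0,1)=1, max(0,-3)=0, max(0,2)=2, max(0,-4)=0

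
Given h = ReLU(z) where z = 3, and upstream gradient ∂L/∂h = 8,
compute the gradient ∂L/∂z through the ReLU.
∂L/∂z = 8

h = ReLU(3) = 3
Since z > 0: ∂h/∂z = 1
∂L/∂z = ∂L/∂h · ∂h/∂z = 8 × 1 = 8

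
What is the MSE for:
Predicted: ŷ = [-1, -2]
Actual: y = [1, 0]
MSE = 4

MSE = (1/2)((-1-1)² + (-2-0)²) = (1/2)(4 + 4) = 4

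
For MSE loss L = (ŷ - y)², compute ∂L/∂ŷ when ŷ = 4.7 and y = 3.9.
∂L/∂ŷ = 1.6

∂L/∂ŷ = 2(ŷ - y) = 2(4.7 - 3.9) = 2(0.8) = 1.6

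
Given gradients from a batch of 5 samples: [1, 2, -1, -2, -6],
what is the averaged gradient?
Average gradient = -1.2

Average = (1/5)(1 + 2 + -1 + -2 + -6) = -6/5 = -1.2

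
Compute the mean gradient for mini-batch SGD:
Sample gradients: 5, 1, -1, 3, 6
Average gradient = 2.8

Average = (1/5)(5 + 1 + -1 + 3 + 6) = 14/5 = 2.8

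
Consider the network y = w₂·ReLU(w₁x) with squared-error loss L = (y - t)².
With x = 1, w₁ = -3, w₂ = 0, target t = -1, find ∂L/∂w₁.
∂L/∂w₁ = 0

Forward pass:
z = w₁x = -3×1 = -3
h = ReLU(-3) = 0
y = w₂h = 0×0 = 0

Backward pass:
∂L/∂y = 2(y - t) = 2(0 - -1) = 2
∂y/∂h = w₂ = 0
∂h/∂z = 0 (ReLU derivative)
∂z/∂w₁ = x = 1

∂L/∂w₁ = 2 × 0 × 0 × 1 = 0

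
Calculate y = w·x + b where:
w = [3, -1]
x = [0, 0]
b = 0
y = 0

y = (3)(0) + (-1)(0) + 0 = 0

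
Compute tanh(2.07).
0.9687

tanh(2.07) = (e^(2.07) - e^(-2.07))/(e^(2.07) + e^(-2.07)) = 0.9687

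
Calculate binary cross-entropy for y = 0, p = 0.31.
L = 0.3711

L = -0·log(0.31) - 1·log(0.69) = -log(0.69) = 0.3711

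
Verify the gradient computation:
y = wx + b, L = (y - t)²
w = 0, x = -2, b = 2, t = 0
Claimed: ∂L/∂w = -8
Correct

y = (0)(-2) + 2 = 2
∂L/∂y = 2(y - t) = 2(2 - 0) = 4
∂y/∂w = x = -2
∂L/∂w = 4 × -2 = -8

Claimed value: -8
Correct: The correct gradient is -8.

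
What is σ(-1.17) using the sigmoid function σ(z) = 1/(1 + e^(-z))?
0.2369

sigmoid(-1.17) = 1/(1 + e^(1.17)) = 1/(1 + 3.222) = 0.2369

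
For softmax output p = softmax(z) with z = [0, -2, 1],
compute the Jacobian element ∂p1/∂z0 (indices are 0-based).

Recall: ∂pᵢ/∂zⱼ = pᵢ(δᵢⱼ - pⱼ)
∂p1/∂z0 = -0.009113

p = softmax(z) = [0.2595, 0.03512, 0.7054]
p1 = 0.03512, p0 = 0.2595

∂p1/∂z0 = -p1 × p0 = -0.03512 × 0.2595 = -0.009113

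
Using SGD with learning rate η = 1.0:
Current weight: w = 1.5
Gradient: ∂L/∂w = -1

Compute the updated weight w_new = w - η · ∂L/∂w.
w_new = 2.5

w_new = w - η·∂L/∂w = 1.5 - 1.0×(-1) = 1.5 - (-1) = 2.5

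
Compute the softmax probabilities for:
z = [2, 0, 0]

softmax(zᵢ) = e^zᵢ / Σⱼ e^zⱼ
p = [0.787, 0.1065, 0.1065]

exp(z) = [7.389, 1, 1]
Sum = 9.389
p = [0.787, 0.1065, 0.1065]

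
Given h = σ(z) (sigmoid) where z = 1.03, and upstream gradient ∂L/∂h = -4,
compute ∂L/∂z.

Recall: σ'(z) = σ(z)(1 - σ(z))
∂L/∂z = -0.7755

σ(1.03) = 0.7369
σ'(1.03) = σ(1.03)(1 - σ(1.03)) = 0.7369 × 0.2631 = 0.1939
∂L/∂z = ∂L/∂h · σ'(z) = -4 × 0.1939 = -0.7755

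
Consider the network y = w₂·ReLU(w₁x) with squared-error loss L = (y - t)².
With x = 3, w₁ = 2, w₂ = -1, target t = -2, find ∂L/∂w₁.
∂L/∂w₁ = 24

Forward pass:
z = w₁x = 2×3 = 6
h = ReLU(6) = 6
y = w₂h = -1×6 = -6

Backward pass:
∂L/∂y = 2(y - t) = 2(-6 - -2) = -8
∂y/∂h = w₂ = -1
∂h/∂z = 1 (ReLU derivative)
∂z/∂w₁ = x = 3

∂L/∂w₁ = -8 × -1 × 1 × 3 = 24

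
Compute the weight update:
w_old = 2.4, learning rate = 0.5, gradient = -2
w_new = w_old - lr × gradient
w_new = 3.4

w_new = w - η·∂L/∂w = 2.4 - 0.5×(-2) = 2.4 - (-1) = 3.4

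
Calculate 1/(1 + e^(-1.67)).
0.8416

sigmoid(1.67) = 1/(1 + e^(-1.67)) = 1/(1 + 0.1882) = 0.8416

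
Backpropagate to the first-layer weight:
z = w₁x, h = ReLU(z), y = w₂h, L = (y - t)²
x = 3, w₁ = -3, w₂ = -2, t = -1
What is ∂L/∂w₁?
∂L/∂w₁ = 0

Forward pass:
z = w₁x = -3×3 = -9
h = ReLU(-9) = 0
y = w₂h = -2×0 = 0

Backward pass:
∂L/∂y = 2(y - t) = 2(0 - -1) = 2
∂y/∂h = w₂ = -2
∂h/∂z = 0 (ReLU derivative)
∂z/∂w₁ = x = 3

∂L/∂w₁ = 2 × -2 × 0 × 3 = 0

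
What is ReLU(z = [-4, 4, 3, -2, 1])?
h = [0, 4, 3, 0, 1]

ReLU applied element-wise: max(0,-4)=0, max(0,4)=4, max(0,3)=3, max(0,-2)=0, max(0,1)=1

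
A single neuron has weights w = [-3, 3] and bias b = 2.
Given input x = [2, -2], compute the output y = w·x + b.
y = -10

y = (-3)(2) + (3)(-2) + 2 = -10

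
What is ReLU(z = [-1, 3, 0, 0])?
h = [0, 3, 0, 0]

ReLU applied element-wise: max(0,-1)=0, max(0,3)=3, max(0,0)=0, max(0,0)=0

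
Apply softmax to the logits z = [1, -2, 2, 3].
p = [0.0896, 0.0045, 0.2436, 0.6623]

exp(z) = [2.718, 0.1353, 7.389, 20.09]
Sum = 30.33
p = [0.0896, 0.0045, 0.2436, 0.6623]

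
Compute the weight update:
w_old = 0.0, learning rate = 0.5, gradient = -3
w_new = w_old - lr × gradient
w_new = 1.5

w_new = w - η·∂L/∂w = 0.0 - 0.5×(-3) = 0.0 - (-1.5) = 1.5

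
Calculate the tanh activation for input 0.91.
0.7211

tanh(0.91) = (e^(0.91) - e^(-0.91))/(e^(0.91) + e^(-0.91)) = 0.7211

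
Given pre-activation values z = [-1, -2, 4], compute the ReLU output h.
h = [0, 0, 4]

ReLU applied element-wise: max(0,-1)=0, max(0,-2)=0, max(0,4)=4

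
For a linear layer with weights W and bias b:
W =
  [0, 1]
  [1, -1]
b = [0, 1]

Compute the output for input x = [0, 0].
y = [0, 1]

Wx = [0×0 + 1×0, 1×0 + -1×0]
   = [0, 0]
y = Wx + b = [0 + 0, 0 + 1] = [0, 1]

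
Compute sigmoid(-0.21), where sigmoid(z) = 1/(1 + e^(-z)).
0.4477

sigmoid(-0.21) = 1/(1 + e^(0.21)) = 1/(1 + 1.234) = 0.4477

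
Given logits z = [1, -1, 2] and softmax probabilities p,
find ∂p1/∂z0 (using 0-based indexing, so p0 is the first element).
∂p1/∂z0 = -0.009113

p = softmax(z) = [0.2595, 0.03512, 0.7054]
p1 = 0.03512, p0 = 0.2595

∂p1/∂z0 = -p1 × p0 = -0.03512 × 0.2595 = -0.009113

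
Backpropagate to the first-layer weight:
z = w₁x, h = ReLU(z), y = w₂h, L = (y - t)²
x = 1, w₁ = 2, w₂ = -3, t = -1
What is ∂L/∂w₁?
∂L/∂w₁ = 30

Forward pass:
z = w₁x = 2×1 = 2
h = ReLU(2) = 2
y = w₂h = -3×2 = -6

Backward pass:
∂L/∂y = 2(y - t) = 2(-6 - -1) = -10
∂y/∂h = w₂ = -3
∂h/∂z = 1 (ReLU derivative)
∂z/∂w₁ = x = 1

∂L/∂w₁ = -10 × -3 × 1 × 1 = 30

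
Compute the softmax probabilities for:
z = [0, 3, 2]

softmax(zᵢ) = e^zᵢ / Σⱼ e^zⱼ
p = [0.0351, 0.7054, 0.2595]

exp(z) = [1, 20.09, 7.389]
Sum = 28.47
p = [0.0351, 0.7054, 0.2595]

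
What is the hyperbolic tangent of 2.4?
0.9837

tanh(2.4) = (e^(2.4) - e^(-2.4))/(e^(2.4) + e^(-2.4)) = 0.9837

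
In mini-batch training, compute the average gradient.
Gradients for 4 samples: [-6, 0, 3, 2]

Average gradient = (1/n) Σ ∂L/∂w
Average gradient = -0.25

Average = (1/4)(-6 + 0 + 3 + 2) = -1/4 = -0.25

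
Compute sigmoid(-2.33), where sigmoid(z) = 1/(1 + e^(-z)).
0.08867

sigmoid(-2.33) = 1/(1 + e^(2.33)) = 1/(1 + 10.28) = 0.08867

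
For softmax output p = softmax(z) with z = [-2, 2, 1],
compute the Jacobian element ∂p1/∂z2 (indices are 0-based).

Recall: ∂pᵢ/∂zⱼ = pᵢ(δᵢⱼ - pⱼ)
∂p1/∂z2 = -0.1915

p = softmax(z) = [0.01321, 0.7214, 0.2654]
p1 = 0.7214, p2 = 0.2654

∂p1/∂z2 = -p1 × p2 = -0.7214 × 0.2654 = -0.1915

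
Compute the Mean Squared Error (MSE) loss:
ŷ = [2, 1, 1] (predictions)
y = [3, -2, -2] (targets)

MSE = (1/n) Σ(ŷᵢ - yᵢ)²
MSE = 6.333

MSE = (1/3)((2-3)² + (1--2)² + (1--2)²) = (1/3)(1 + 9 + 9) = 6.333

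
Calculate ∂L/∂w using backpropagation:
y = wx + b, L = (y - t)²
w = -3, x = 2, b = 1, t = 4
∂L/∂w = -36

y = wx + b = (-3)(2) + 1 = -5
∂L/∂y = 2(y - t) = 2(-5 - 4) = -18
∂y/∂w = x = 2
∂L/∂w = ∂L/∂y · ∂y/∂w = -18 × 2 = -36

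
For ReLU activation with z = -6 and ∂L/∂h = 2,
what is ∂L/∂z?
∂L/∂z = 0

h = ReLU(-6) = 0
Since z < 0: ∂h/∂z = 0
∂L/∂z = ∂L/∂h · ∂h/∂z = 2 × 0 = 0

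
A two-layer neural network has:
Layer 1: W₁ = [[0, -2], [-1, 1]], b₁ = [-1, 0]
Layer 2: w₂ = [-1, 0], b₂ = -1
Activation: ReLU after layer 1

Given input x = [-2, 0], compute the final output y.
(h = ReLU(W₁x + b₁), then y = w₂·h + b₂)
y = -1

Layer 1 pre-activation: z₁ = [-1, 2]
After ReLU: h = [0, 2]
Layer 2 output: y = -1×0 + 0×2 + -1 = -1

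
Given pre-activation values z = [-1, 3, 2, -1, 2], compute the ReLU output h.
h = [0, 3, 2, 0, 2]

ReLU applied element-wise: max(0,-1)=0, max(0,3)=3, max(0,2)=2, max(0,-1)=0, max(0,2)=2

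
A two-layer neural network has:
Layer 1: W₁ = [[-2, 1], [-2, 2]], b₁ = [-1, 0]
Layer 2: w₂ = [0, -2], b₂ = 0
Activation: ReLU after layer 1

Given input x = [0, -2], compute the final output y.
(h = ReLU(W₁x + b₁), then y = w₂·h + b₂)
y = 0

Layer 1 pre-activation: z₁ = [-3, -4]
After ReLU: h = [0, 0]
Layer 2 output: y = 0×0 + -2×0 + 0 = 0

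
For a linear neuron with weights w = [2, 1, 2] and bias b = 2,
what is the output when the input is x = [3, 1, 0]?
y = 9

y = (2)(3) + (1)(1) + (2)(0) + 2 = 9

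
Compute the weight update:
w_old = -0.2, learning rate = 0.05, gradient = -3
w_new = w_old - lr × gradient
w_new = -0.05

w_new = w - η·∂L/∂w = -0.2 - 0.05×(-3) = -0.2 - (-0.15) = -0.05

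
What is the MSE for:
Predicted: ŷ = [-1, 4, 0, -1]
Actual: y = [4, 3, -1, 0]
MSE = 7

MSE = (1/4)((-1-4)² + (4-3)² + (0--1)² + (-1-0)²) = (1/4)(25 + 1 + 1 + 1) = 7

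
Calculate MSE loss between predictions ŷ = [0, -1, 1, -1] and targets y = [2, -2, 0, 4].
MSE = 7.75

MSE = (1/4)((0-2)² + (-1--2)² + (1-0)² + (-1-4)²) = (1/4)(4 + 1 + 1 + 25) = 7.75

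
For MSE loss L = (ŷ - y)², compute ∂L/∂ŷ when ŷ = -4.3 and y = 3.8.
∂L/∂ŷ = -16.2

∂L/∂ŷ = 2(ŷ - y) = 2(-4.3 - 3.8) = 2(-8.1) = -16.2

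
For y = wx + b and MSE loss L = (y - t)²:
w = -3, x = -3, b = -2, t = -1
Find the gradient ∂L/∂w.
∂L/∂w = -48

y = wx + b = (-3)(-3) + -2 = 7
∂L/∂y = 2(y - t) = 2(7 - -1) = 16
∂y/∂w = x = -3
∂L/∂w = ∂L/∂y · ∂y/∂w = 16 × -3 = -48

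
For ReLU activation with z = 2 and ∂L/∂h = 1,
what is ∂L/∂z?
∂L/∂z = 1

h = ReLU(2) = 2
Since z > 0: ∂h/∂z = 1
∂L/∂z = ∂L/∂h · ∂h/∂z = 1 × 1 = 1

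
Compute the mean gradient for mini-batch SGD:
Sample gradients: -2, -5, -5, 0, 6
Average gradient = -1.2

Average = (1/5)(-2 + -5 + -5 + 0 + 6) = -6/5 = -1.2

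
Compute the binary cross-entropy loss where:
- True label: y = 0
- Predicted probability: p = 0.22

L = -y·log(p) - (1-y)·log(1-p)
L = 0.2485

L = -0·log(0.22) - 1·log(0.78) = -log(0.78) = 0.2485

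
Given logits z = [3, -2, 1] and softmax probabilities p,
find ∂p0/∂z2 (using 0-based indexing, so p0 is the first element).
∂p0/∂z2 = -0.1038

p = softmax(z) = [0.8756, 0.0059, 0.1185]
p0 = 0.8756, p2 = 0.1185

∂p0/∂z2 = -p0 × p2 = -0.8756 × 0.1185 = -0.1038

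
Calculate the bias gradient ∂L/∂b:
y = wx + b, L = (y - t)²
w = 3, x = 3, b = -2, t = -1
∂L/∂b = 16

y = wx + b = (3)(3) + -2 = 7
∂L/∂y = 2(y - t) = 2(7 - -1) = 16
∂y/∂b = 1
∂L/∂b = ∂L/∂y · ∂y/∂b = 16 × 1 = 16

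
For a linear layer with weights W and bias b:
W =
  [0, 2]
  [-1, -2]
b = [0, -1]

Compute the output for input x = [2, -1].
y = [-2, -1]

Wx = [0×2 + 2×-1, -1×2 + -2×-1]
   = [-2, 0]
y = Wx + b = [-2 + 0, 0 + -1] = [-2, -1]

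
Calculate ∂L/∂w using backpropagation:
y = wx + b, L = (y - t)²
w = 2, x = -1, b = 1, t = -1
∂L/∂w = 0

y = wx + b = (2)(-1) + 1 = -1
∂L/∂y = 2(y - t) = 2(-1 - -1) = 0
∂y/∂w = x = -1
∂L/∂w = ∂L/∂y · ∂y/∂w = 0 × -1 = 0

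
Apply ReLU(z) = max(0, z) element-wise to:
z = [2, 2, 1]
h = [2, 2, 1]

ReLU applied element-wise: max(0,2)=2, max(0,2)=2, max(0,1)=1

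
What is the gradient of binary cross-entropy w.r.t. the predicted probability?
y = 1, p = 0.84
∂L/∂p = -1.19

∂L/∂p = -y/p + (1-y)/(1-p) = -1/0.84 + 0 = -1.19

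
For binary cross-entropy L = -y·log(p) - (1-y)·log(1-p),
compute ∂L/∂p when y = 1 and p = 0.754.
∂L/∂p = -1.326

∂L/∂p = -y/p + (1-y)/(1-p) = -1/0.754 + 0 = -1.326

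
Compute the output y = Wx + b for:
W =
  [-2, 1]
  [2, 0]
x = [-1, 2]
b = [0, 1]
y = [4, -1]

Wx = [-2×-1 + 1×2, 2×-1 + 0×2]
   = [4, -2]
y = Wx + b = [4 + 0, -2 + 1] = [4, -1]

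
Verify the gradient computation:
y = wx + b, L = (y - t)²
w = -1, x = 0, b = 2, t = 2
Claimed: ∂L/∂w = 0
Correct

y = (-1)(0) + 2 = 2
∂L/∂y = 2(y - t) = 2(2 - 2) = 0
∂y/∂w = x = 0
∂L/∂w = 0 × 0 = 0

Claimed value: 0
Correct: The correct gradient is 0.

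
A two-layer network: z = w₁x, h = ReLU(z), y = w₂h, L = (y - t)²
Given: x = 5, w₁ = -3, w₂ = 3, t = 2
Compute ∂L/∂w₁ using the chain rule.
∂L/∂w₁ = 0

Forward pass:
z = w₁x = -3×5 = -15
h = ReLU(-15) = 0
y = w₂h = 3×0 = 0

Backward pass:
∂L/∂y = 2(y - t) = 2(0 - 2) = -4
∂y/∂h = w₂ = 3
∂h/∂z = 0 (ReLU derivative)
∂z/∂w₁ = x = 5

∂L/∂w₁ = -4 × 3 × 0 × 5 = 0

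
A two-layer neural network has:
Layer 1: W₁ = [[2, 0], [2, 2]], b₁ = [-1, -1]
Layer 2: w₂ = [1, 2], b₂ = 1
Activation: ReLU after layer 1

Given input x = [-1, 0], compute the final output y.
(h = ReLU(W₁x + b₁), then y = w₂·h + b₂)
y = 1

Layer 1 pre-activation: z₁ = [-3, -3]
After ReLU: h = [0, 0]
Layer 2 output: y = 1×0 + 2×0 + 1 = 1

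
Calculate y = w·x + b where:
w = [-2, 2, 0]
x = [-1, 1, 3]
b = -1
y = 3

y = (-2)(-1) + (2)(1) + (0)(3) + -1 = 3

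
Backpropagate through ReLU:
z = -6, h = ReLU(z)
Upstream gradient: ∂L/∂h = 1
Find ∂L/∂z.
∂L/∂z = 0

h = ReLU(-6) = 0
Since z < 0: ∂h/∂z = 0
∂L/∂z = ∂L/∂h · ∂h/∂z = 1 × 0 = 0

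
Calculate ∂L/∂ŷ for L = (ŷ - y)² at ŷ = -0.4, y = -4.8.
∂L/∂ŷ = 8.8

∂L/∂ŷ = 2(ŷ - y) = 2(-0.4 - -4.8) = 2(4.4) = 8.8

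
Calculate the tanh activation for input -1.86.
-0.9527

tanh(-1.86) = (e^(-1.86) - e^(1.86))/(e^(-1.86) + e^(1.86)) = -0.9527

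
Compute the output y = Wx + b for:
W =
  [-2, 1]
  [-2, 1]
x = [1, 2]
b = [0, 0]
y = [0, 0]

Wx = [-2×1 + 1×2, -2×1 + 1×2]
   = [0, 0]
y = Wx + b = [0 + 0, 0 + 0] = [0, 0]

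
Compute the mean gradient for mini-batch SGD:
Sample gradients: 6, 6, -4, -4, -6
Average gradient = -0.4

Average = (1/5)(6 + 6 + -4 + -4 + -6) = -2/5 = -0.4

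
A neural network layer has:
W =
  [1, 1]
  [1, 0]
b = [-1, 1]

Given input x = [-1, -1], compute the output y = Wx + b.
y = [-3, 0]

Wx = [1×-1 + 1×-1, 1×-1 + 0×-1]
   = [-2, -1]
y = Wx + b = [-2 + -1, -1 + 1] = [-3, 0]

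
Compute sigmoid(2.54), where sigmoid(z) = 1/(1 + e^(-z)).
0.9269

sigmoid(2.54) = 1/(1 + e^(-2.54)) = 1/(1 + 0.07887) = 0.9269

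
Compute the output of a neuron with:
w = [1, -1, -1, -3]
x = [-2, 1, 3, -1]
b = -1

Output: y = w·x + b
y = -4

y = (1)(-2) + (-1)(1) + (-1)(3) + (-3)(-1) + -1 = -4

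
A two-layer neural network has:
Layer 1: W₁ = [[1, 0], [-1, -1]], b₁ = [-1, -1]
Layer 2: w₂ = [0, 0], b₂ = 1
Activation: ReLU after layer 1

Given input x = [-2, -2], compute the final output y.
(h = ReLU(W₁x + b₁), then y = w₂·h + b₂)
y = 1

Layer 1 pre-activation: z₁ = [-3, 3]
After ReLU: h = [0, 3]
Layer 2 output: y = 0×0 + 0×3 + 1 = 1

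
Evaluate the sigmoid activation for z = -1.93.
0.1268

sigmoid(-1.93) = 1/(1 + e^(1.93)) = 1/(1 + 6.89) = 0.1268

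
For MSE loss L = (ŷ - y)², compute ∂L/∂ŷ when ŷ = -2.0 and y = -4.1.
∂L/∂ŷ = 4.2

∂L/∂ŷ = 2(ŷ - y) = 2(-2.0 - -4.1) = 2(2.1) = 4.2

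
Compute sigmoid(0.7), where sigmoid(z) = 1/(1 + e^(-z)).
0.6682

sigmoid(0.7) = 1/(1 + e^(-0.7)) = 1/(1 + 0.4966) = 0.6682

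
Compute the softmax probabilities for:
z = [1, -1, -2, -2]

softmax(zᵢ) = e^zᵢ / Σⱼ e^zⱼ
p = [0.8098, 0.1096, 0.0403, 0.0403]

exp(z) = [2.718, 0.3679, 0.1353, 0.1353]
Sum = 3.357
p = [0.8098, 0.1096, 0.0403, 0.0403]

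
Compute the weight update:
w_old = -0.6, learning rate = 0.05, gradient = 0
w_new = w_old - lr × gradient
w_new = -0.6

w_new = w - η·∂L/∂w = -0.6 - 0.05×(0) = -0.6 - (0) = -0.6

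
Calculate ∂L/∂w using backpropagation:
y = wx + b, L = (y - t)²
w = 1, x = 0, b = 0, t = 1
∂L/∂w = 0

y = wx + b = (1)(0) + 0 = 0
∂L/∂y = 2(y - t) = 2(0 - 1) = -2
∂y/∂w = x = 0
∂L/∂w = ∂L/∂y · ∂y/∂w = -2 × 0 = 0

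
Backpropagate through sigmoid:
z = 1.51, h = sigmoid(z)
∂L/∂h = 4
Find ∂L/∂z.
∂L/∂z = 0.5928

σ(1.51) = 0.8191
σ'(1.51) = σ(1.51)(1 - σ(1.51)) = 0.8191 × 0.1809 = 0.1482
∂L/∂z = ∂L/∂h · σ'(z) = 4 × 0.1482 = 0.5928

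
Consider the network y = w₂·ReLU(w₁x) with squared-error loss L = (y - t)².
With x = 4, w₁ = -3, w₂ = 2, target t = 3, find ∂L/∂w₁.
∂L/∂w₁ = 0

Forward pass:
z = w₁x = -3×4 = -12
h = ReLU(-12) = 0
y = w₂h = 2×0 = 0

Backward pass:
∂L/∂y = 2(y - t) = 2(0 - 3) = -6
∂y/∂h = w₂ = 2
∂h/∂z = 0 (ReLU derivative)
∂z/∂w₁ = x = 4

∂L/∂w₁ = -6 × 2 × 0 × 4 = 0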